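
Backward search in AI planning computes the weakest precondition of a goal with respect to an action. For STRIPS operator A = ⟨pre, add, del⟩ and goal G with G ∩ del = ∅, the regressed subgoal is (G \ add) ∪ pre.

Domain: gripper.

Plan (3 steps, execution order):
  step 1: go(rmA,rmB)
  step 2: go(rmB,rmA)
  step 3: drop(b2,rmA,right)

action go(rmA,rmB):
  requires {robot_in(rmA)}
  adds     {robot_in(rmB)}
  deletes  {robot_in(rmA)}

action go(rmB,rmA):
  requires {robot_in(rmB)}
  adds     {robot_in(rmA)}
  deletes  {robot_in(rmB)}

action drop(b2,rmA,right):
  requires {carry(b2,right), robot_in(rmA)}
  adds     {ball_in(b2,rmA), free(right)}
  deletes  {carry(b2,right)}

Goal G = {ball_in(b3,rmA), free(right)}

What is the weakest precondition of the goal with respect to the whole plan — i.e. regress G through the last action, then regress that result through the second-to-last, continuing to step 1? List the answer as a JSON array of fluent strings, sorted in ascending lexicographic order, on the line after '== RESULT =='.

Regress step by step:
  through step 3 (drop(b2,rmA,right)): drop {free(right)}, keep {ball_in(b3,rmA)}, require {carry(b2,right), robot_in(rmA)}
    → {ball_in(b3,rmA), carry(b2,right), robot_in(rmA)}
  through step 2 (go(rmB,rmA)): drop {robot_in(rmA)}, keep {ball_in(b3,rmA), carry(b2,right)}, require {robot_in(rmB)}
    → {ball_in(b3,rmA), carry(b2,right), robot_in(rmB)}
  through step 1 (go(rmA,rmB)): drop {robot_in(rmB)}, keep {ball_in(b3,rmA), carry(b2,right)}, require {robot_in(rmA)}
    → {ball_in(b3,rmA), carry(b2,right), robot_in(rmA)}

== RESULT ==
["ball_in(b3,rmA)", "carry(b2,right)", "robot_in(rmA)"]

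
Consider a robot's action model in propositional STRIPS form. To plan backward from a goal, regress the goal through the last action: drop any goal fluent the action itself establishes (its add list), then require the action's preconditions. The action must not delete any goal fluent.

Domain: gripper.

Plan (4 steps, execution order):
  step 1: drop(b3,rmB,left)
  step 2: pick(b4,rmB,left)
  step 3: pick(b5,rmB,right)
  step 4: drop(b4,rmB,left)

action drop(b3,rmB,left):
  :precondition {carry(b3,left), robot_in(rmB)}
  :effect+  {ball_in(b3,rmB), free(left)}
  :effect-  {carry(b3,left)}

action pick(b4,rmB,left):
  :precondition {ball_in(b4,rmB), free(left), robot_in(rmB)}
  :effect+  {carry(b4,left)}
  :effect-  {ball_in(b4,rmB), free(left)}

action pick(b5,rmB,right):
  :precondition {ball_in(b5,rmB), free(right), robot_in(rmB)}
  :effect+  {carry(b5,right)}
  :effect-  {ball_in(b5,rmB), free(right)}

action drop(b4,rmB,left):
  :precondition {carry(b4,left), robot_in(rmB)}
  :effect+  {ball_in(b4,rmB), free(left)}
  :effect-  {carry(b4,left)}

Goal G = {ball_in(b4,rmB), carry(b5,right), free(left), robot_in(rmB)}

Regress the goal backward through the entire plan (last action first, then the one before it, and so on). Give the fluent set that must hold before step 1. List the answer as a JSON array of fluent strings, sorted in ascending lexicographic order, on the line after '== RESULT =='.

Work backward from the goal:
  through step 4 (drop(b4,rmB,left)): drop {ball_in(b4,rmB), free(left)}, keep {carry(b5,right), robot_in(rmB)}, require {carry(b4,left), robot_in(rmB)}
    → {carry(b4,left), carry(b5,right), robot_in(rmB)}
  through step 3 (pick(b5,rmB,right)): drop {carry(b5,right)}, keep {carry(b4,left), robot_in(rmB)}, require {ball_in(b5,rmB), free(right), robot_in(rmB)}
    → {ball_in(b5,rmB), carry(b4,left), free(right), robot_in(rmB)}
  through step 2 (pick(b4,rmB,left)): drop {carry(b4,left)}, keep {ball_in(b5,rmB), free(right), robot_in(rmB)}, require {ball_in(b4,rmB), free(left), robot_in(rmB)}
    → {ball_in(b4,rmB), ball_in(b5,rmB), free(left), free(right), robot_in(rmB)}
  through step 1 (drop(b3,rmB,left)): drop {free(left)}, keep {ball_in(b4,rmB), ball_in(b5,rmB), free(right), robot_in(rmB)}, require {carry(b3,left), robot_in(rmB)}
    → {ball_in(b4,rmB), ball_in(b5,rmB), carry(b3,left), free(right), robot_in(rmB)}

== RESULT ==
["ball_in(b4,rmB)", "ball_in(b5,rmB)", "carry(b3,left)", "free(right)", "robot_in(rmB)"]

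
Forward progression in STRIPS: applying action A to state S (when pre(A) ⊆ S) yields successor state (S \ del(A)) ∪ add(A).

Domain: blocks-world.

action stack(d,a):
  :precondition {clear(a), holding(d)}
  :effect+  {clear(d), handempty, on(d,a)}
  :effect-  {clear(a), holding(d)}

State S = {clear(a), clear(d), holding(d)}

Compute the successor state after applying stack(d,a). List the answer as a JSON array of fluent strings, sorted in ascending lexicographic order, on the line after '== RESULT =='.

Progress:
  pre ⊆ S: {clear(a), holding(d)} ⊆ S  — applicable
  S \ del = {clear(d)}
  ∪ add   = {clear(d), handempty, on(d,a)}

== RESULT ==
["clear(d)", "handempty", "on(d,a)"]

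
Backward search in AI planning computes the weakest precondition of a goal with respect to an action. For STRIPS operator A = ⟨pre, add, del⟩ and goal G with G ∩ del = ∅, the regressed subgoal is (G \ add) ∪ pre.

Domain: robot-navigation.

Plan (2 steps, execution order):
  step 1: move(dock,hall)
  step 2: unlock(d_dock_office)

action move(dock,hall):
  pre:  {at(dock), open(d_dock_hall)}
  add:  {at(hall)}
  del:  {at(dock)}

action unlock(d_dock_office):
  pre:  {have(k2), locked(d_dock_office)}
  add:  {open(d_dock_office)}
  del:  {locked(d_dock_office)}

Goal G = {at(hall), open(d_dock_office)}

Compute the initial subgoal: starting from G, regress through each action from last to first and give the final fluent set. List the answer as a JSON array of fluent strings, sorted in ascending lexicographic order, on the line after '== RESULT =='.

Work backward from the goal:
  through step 2 (unlock(d_dock_office)): drop {open(d_dock_office)}, keep {at(hall)}, require {have(k2), locked(d_dock_office)}
    → {at(hall), have(k2), locked(d_dock_office)}
  through step 1 (move(dock,hall)): drop {at(hall)}, keep {have(k2), locked(d_dock_office)}, require {at(dock), open(d_dock_hall)}
    → {at(dock), have(k2), locked(d_dock_office), open(d_dock_hall)}

== RESULT ==
["at(dock)", "have(k2)", "locked(d_dock_office)", "open(d_dock_hall)"]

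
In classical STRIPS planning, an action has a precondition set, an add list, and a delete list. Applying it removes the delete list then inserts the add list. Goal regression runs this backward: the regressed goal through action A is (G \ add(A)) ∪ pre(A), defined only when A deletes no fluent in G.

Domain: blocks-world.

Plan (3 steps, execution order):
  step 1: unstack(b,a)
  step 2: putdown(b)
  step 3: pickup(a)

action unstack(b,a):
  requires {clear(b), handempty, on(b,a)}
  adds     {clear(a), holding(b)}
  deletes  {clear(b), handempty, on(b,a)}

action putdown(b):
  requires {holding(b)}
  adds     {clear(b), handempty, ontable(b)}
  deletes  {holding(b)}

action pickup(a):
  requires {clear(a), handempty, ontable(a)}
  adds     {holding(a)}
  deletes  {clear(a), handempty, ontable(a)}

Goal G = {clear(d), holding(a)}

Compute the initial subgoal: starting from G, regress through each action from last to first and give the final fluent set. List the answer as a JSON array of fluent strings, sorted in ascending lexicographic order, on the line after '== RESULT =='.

Regress step by step:
  through step 3 (pickup(a)): drop {holding(a)}, keep {clear(d)}, require {clear(a), handempty, ontable(a)}
    → {clear(a), clear(d), handempty, ontable(a)}
  through step 2 (putdown(b)): drop {handempty}, keep {clear(a), clear(d), ontable(a)}, require {holding(b)}
    → {clear(a), clear(d), holding(b), ontable(a)}
  through step 1 (unstack(b,a)): drop {clear(a), holding(b)}, keep {clear(d), ontable(a)}, require {clear(b), handempty, on(b,a)}
    → {clear(b), clear(d), handempty, on(b,a), ontable(a)}

== RESULT ==
["clear(b)", "clear(d)", "handempty", "on(b,a)", "ontable(a)"]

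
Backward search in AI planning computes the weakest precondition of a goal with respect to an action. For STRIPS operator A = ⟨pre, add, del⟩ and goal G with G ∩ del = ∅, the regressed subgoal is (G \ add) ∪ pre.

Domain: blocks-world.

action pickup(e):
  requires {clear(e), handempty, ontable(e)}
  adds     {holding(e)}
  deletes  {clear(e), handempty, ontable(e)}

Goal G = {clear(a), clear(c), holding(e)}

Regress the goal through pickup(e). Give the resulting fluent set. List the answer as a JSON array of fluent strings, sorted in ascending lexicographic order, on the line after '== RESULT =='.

Compute (G \ add) ∪ pre:
  G ∩ del = {}  (empty — regression defined)
  G \ add = {clear(a), clear(c), holding(e)} \ {holding(e)} = {clear(a), clear(c)}
  ∪ pre   = {clear(a), clear(c)} ∪ {clear(e), handempty, ontable(e)}
          = {clear(a), clear(c), clear(e), handempty, ontable(e)}

== RESULT ==
["clear(a)", "clear(c)", "clear(e)", "handempty", "ontable(e)"]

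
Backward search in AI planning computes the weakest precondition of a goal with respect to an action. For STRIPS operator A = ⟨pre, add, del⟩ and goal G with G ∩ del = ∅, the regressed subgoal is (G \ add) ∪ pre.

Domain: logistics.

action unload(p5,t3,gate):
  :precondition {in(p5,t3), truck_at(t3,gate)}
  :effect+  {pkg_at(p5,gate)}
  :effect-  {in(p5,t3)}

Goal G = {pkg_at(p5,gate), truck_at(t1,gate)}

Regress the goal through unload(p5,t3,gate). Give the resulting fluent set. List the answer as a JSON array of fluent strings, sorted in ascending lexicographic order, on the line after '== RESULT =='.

Compute (G \ add) ∪ pre:
  G ∩ del = {}  (empty — regression defined)
  G \ add = {pkg_at(p5,gate), truck_at(t1,gate)} \ {pkg_at(p5,gate)} = {truck_at(t1,gate)}
  ∪ pre   = {truck_at(t1,gate)} ∪ {in(p5,t3), truck_at(t3,gate)}
          = {in(p5,t3), truck_at(t1,gate), truck_at(t3,gate)}

== RESULT ==
["in(p5,t3)", "truck_at(t1,gate)", "truck_at(t3,gate)"]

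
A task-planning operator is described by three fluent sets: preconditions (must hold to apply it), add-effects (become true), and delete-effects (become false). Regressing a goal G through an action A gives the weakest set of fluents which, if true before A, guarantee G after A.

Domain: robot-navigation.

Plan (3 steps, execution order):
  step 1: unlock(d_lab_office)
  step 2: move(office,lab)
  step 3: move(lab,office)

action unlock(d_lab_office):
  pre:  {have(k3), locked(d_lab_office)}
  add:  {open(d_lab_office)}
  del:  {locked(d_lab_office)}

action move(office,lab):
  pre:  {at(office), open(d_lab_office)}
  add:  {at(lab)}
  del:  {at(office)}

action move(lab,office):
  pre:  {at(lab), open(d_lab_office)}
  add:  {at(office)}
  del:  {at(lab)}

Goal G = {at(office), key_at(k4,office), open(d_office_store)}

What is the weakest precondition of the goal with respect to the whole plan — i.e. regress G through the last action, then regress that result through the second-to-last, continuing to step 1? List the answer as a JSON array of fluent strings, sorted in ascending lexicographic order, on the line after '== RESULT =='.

Regress step by step:
  through step 3 (move(lab,office)): drop {at(office)}, keep {key_at(k4,office), open(d_office_store)}, require {at(lab), open(d_lab_office)}
    → {at(lab), key_at(k4,office), open(d_lab_office), open(d_office_store)}
  through step 2 (move(office,lab)): drop {at(lab)}, keep {key_at(k4,office), open(d_lab_office), open(d_office_store)}, require {at(office), open(d_lab_office)}
    → {at(office), key_at(k4,office), open(d_lab_office), open(d_office_store)}
  through step 1 (unlock(d_lab_office)): drop {open(d_lab_office)}, keep {at(office), key_at(k4,office), open(d_office_store)}, require {have(k3), locked(d_lab_office)}
    → {at(office), have(k3), key_at(k4,office), locked(d_lab_office), open(d_office_store)}

== RESULT ==
["at(office)", "have(k3)", "key_at(k4,office)", "locked(d_lab_office)", "open(d_office_store)"]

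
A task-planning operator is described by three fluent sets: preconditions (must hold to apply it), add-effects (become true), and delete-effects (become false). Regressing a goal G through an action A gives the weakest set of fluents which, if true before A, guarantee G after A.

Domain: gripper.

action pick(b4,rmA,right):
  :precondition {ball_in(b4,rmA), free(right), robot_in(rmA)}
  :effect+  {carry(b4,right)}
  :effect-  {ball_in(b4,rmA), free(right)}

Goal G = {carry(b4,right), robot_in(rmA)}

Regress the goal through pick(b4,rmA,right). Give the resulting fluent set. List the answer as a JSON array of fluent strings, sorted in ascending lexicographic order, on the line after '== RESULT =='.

Regress:
  G ∩ del = {}  (empty — regression defined)
  G \ add = {carry(b4,right), robot_in(rmA)} \ {carry(b4,right)} = {robot_in(rmA)}
  ∪ pre   = {robot_in(rmA)} ∪ {ball_in(b4,rmA), free(right), robot_in(rmA)}
          = {ball_in(b4,rmA), free(right), robot_in(rmA)}

== RESULT ==
["ball_in(b4,rmA)", "free(right)", "robot_in(rmA)"]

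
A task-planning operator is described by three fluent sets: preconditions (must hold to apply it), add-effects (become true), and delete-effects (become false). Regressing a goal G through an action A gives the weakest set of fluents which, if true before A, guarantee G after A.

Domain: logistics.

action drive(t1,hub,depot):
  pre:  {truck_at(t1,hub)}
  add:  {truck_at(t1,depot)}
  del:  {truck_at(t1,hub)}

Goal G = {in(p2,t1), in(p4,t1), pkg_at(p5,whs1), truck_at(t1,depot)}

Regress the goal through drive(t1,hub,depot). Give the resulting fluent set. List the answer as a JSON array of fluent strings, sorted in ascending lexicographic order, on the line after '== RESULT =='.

Regress:
  G ∩ del = {}  (empty — regression defined)
  G \ add = {in(p2,t1), in(p4,t1), pkg_at(p5,whs1), truck_at(t1,depot)} \ {truck_at(t1,depot)} = {in(p2,t1), in(p4,t1), pkg_at(p5,whs1)}
  ∪ pre   = {in(p2,t1), in(p4,t1), pkg_at(p5,whs1)} ∪ {truck_at(t1,hub)}
          = {in(p2,t1), in(p4,t1), pkg_at(p5,whs1), truck_at(t1,hub)}

== RESULT ==
["in(p2,t1)", "in(p4,t1)", "pkg_at(p5,whs1)", "truck_at(t1,hub)"]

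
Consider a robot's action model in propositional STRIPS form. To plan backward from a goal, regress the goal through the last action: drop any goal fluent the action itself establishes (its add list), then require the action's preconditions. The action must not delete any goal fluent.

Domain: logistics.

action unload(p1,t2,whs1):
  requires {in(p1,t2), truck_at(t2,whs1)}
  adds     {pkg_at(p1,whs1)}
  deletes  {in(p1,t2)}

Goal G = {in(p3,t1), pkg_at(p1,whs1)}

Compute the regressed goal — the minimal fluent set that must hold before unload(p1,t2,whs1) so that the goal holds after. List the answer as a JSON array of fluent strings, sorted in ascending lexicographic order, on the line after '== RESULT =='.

Regress:
  G ∩ del = {}  (empty — regression defined)
  G \ add = {in(p3,t1), pkg_at(p1,whs1)} \ {pkg_at(p1,whs1)} = {in(p3,t1)}
  ∪ pre   = {in(p3,t1)} ∪ {in(p1,t2), truck_at(t2,whs1)}
          = {in(p1,t2), in(p3,t1), truck_at(t2,whs1)}

== RESULT ==
["in(p1,t2)", "in(p3,t1)", "truck_at(t2,whs1)"]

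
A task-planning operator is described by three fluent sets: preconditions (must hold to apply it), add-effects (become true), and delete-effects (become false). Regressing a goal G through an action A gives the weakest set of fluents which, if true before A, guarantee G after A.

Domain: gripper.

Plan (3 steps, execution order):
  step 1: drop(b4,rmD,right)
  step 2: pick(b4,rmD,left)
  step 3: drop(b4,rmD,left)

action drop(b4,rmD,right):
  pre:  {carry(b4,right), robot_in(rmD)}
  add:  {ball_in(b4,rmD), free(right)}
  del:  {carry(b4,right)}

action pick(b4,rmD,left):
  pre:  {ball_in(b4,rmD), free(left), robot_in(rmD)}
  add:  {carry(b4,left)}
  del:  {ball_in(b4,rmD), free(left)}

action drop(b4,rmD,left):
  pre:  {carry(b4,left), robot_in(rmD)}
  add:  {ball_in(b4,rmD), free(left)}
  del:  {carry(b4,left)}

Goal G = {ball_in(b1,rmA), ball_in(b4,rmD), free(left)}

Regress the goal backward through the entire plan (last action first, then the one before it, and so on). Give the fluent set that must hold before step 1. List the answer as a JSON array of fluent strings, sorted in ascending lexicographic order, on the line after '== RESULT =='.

Regress step by step:
  through step 3 (drop(b4,rmD,left)): drop {ball_in(b4,rmD), free(left)}, keep {ball_in(b1,rmA)}, require {carry(b4,left), robot_in(rmD)}
    → {ball_in(b1,rmA), carry(b4,left), robot_in(rmD)}
  through step 2 (pick(b4,rmD,left)): drop {carry(b4,left)}, keep {ball_in(b1,rmA), robot_in(rmD)}, require {ball_in(b4,rmD), free(left), robot_in(rmD)}
    → {ball_in(b1,rmA), ball_in(b4,rmD), free(left), robot_in(rmD)}
  through step 1 (drop(b4,rmD,right)): drop {ball_in(b4,rmD)}, keep {ball_in(b1,rmA), free(left), robot_in(rmD)}, require {carry(b4,right), robot_in(rmD)}
    → {ball_in(b1,rmA), carry(b4,right), free(left), robot_in(rmD)}

== RESULT ==
["ball_in(b1,rmA)", "carry(b4,right)", "free(left)", "robot_in(rmD)"]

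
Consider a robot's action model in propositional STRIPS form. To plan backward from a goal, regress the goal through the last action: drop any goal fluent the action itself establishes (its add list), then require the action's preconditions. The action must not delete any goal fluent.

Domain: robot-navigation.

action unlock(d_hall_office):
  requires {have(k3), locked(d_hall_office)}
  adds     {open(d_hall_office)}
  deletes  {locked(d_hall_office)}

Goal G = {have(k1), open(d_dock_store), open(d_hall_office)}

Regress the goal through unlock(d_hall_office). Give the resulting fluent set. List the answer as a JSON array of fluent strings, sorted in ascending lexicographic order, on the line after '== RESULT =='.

Compute (G \ add) ∪ pre:
  G ∩ del = {}  (empty — regression defined)
  G \ add = {have(k1), open(d_dock_store), open(d_hall_office)} \ {open(d_hall_office)} = {have(k1), open(d_dock_store)}
  ∪ pre   = {have(k1), open(d_dock_store)} ∪ {have(k3), locked(d_hall_office)}
          = {have(k1), have(k3), locked(d_hall_office), open(d_dock_store)}

== RESULT ==
["have(k1)", "have(k3)", "locked(d_hall_office)", "open(d_dock_store)"]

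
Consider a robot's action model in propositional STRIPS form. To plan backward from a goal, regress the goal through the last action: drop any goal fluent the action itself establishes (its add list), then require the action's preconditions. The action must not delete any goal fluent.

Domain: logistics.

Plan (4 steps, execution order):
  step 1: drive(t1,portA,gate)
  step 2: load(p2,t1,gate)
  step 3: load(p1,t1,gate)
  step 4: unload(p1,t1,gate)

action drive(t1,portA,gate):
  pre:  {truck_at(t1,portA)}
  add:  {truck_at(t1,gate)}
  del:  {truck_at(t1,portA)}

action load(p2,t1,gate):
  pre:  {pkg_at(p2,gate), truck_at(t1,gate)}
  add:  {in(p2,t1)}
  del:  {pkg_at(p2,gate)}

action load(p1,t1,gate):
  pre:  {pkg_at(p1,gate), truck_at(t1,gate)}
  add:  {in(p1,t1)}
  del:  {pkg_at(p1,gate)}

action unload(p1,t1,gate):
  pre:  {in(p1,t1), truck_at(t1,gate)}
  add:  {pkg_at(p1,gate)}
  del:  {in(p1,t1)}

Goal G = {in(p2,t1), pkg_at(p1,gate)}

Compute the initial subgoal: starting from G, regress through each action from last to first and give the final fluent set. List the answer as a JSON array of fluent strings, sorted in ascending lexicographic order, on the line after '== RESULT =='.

Work backward from the goal:
  through step 4 (unload(p1,t1,gate)): drop {pkg_at(p1,gate)}, keep {in(p2,t1)}, require {in(p1,t1), truck_at(t1,gate)}
    → {in(p1,t1), in(p2,t1), truck_at(t1,gate)}
  through step 3 (load(p1,t1,gate)): drop {in(p1,t1)}, keep {in(p2,t1), truck_at(t1,gate)}, require {pkg_at(p1,gate), truck_at(t1,gate)}
    → {in(p2,t1), pkg_at(p1,gate), truck_at(t1,gate)}
  through step 2 (load(p2,t1,gate)): drop {in(p2,t1)}, keep {pkg_at(p1,gate), truck_at(t1,gate)}, require {pkg_at(p2,gate), truck_at(t1,gate)}
    → {pkg_at(p1,gate), pkg_at(p2,gate), truck_at(t1,gate)}
  through step 1 (drive(t1,portA,gate)): drop {truck_at(t1,gate)}, keep {pkg_at(p1,gate), pkg_at(p2,gate)}, require {truck_at(t1,portA)}
    → {pkg_at(p1,gate), pkg_at(p2,gate), truck_at(t1,portA)}

== RESULT ==
["pkg_at(p1,gate)", "pkg_at(p2,gate)", "truck_at(t1,portA)"]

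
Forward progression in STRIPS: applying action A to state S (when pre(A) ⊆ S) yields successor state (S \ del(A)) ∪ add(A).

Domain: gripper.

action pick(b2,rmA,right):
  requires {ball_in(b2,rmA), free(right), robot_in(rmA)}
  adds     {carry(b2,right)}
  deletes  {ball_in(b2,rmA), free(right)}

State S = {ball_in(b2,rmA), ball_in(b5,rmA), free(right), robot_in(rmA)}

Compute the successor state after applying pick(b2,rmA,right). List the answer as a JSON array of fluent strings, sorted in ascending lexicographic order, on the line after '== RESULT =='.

Progress:
  pre ⊆ S: {ball_in(b2,rmA), free(right), robot_in(rmA)} ⊆ S  — applicable
  S \ del = {ball_in(b5,rmA), robot_in(rmA)}
  ∪ add   = {ball_in(b5,rmA), carry(b2,right), robot_in(rmA)}

== RESULT ==
["ball_in(b5,rmA)", "carry(b2,right)", "robot_in(rmA)"]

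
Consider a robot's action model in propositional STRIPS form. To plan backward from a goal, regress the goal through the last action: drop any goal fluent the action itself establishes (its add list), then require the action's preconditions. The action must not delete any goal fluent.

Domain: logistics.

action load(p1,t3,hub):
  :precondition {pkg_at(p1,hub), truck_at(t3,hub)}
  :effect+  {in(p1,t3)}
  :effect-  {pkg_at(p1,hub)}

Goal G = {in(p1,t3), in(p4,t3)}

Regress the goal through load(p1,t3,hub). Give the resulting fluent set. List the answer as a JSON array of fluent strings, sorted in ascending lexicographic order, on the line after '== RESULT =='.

Regress:
  G ∩ del = {}  (empty — regression defined)
  G \ add = {in(p1,t3), in(p4,t3)} \ {in(p1,t3)} = {in(p4,t3)}
  ∪ pre   = {in(p4,t3)} ∪ {pkg_at(p1,hub), truck_at(t3,hub)}
          = {in(p4,t3), pkg_at(p1,hub), truck_at(t3,hub)}

== RESULT ==
["in(p4,t3)", "pkg_at(p1,hub)", "truck_at(t3,hub)"]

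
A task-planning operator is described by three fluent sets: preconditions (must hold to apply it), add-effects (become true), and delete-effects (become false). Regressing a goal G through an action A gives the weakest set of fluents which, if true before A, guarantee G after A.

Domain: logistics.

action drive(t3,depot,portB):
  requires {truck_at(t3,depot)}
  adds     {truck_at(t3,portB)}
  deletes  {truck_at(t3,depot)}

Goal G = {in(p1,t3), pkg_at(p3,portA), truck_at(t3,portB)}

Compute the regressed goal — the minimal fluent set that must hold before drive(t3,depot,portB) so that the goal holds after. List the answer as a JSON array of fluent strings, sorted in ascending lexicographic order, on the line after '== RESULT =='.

Compute (G \ add) ∪ pre:
  G ∩ del = {}  (empty — regression defined)
  G \ add = {in(p1,t3), pkg_at(p3,portA), truck_at(t3,portB)} \ {truck_at(t3,portB)} = {in(p1,t3), pkg_at(p3,portA)}
  ∪ pre   = {in(p1,t3), pkg_at(p3,portA)} ∪ {truck_at(t3,depot)}
          = {in(p1,t3), pkg_at(p3,portA), truck_at(t3,depot)}

== RESULT ==
["in(p1,t3)", "pkg_at(p3,portA)", "truck_at(t3,depot)"]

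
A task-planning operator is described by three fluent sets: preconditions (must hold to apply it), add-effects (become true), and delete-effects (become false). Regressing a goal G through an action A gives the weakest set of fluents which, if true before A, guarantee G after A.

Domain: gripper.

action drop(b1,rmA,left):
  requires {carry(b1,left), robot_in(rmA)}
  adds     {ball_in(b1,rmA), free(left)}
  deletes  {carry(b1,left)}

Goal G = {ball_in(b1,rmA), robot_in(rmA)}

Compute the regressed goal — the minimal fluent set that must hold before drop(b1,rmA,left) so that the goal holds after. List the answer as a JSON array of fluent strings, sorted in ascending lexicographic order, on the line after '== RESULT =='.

Compute (G \ add) ∪ pre:
  G ∩ del = {}  (empty — regression defined)
  G \ add = {ball_in(b1,rmA), robot_in(rmA)} \ {ball_in(b1,rmA), free(left)} = {robot_in(rmA)}
  ∪ pre   = {robot_in(rmA)} ∪ {carry(b1,left), robot_in(rmA)}
          = {carry(b1,left), robot_in(rmA)}

== RESULT ==
["carry(b1,left)", "robot_in(rmA)"]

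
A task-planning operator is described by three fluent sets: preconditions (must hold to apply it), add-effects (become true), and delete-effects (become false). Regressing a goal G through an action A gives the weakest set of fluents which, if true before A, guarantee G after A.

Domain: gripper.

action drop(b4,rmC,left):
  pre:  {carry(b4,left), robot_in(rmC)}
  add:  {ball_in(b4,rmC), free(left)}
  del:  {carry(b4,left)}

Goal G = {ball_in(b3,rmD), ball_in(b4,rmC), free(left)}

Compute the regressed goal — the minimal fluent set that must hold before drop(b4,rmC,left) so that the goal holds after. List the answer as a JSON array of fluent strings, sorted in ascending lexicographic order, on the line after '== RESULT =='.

Compute (G \ add) ∪ pre:
  G ∩ del = {}  (empty — regression defined)
  G \ add = {ball_in(b3,rmD), ball_in(b4,rmC), free(left)} \ {ball_in(b4,rmC), free(left)} = {ball_in(b3,rmD)}
  ∪ pre   = {ball_in(b3,rmD)} ∪ {carry(b4,left), robot_in(rmC)}
          = {ball_in(b3,rmD), carry(b4,left), robot_in(rmC)}

== RESULT ==
["ball_in(b3,rmD)", "carry(b4,left)", "robot_in(rmC)"]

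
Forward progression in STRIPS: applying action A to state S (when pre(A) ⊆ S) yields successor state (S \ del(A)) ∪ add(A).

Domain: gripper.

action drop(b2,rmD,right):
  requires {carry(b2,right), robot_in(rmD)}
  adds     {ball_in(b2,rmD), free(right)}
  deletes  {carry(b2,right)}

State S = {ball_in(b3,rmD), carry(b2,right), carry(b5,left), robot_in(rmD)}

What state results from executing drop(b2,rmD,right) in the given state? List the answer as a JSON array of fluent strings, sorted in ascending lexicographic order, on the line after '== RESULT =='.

Progress:
  pre ⊆ S: {carry(b2,right), robot_in(rmD)} ⊆ S  — applicable
  S \ del = {ball_in(b3,rmD), carry(b5,left), robot_in(rmD)}
  ∪ add   = {ball_in(b2,rmD), ball_in(b3,rmD), carry(b5,left), free(right), robot_in(rmD)}

== RESULT ==
["ball_in(b2,rmD)", "ball_in(b3,rmD)", "carry(b5,left)", "free(right)", "robot_in(rmD)"]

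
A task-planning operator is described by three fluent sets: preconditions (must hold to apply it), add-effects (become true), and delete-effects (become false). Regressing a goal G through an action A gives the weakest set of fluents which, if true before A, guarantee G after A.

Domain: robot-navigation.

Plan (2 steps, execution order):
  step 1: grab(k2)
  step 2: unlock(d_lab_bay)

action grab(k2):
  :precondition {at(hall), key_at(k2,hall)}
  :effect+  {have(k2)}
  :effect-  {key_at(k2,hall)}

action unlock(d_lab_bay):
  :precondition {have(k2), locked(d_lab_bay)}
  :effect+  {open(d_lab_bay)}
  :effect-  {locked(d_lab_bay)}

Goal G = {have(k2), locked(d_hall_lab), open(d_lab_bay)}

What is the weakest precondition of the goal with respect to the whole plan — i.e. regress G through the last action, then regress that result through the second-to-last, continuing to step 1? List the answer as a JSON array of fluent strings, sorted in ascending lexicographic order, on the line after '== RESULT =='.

Regress step by step:
  through step 2 (unlock(d_lab_bay)): drop {open(d_lab_bay)}, keep {have(k2), locked(d_hall_lab)}, require {have(k2), locked(d_lab_bay)}
    → {have(k2), locked(d_hall_lab), locked(d_lab_bay)}
  through step 1 (grab(k2)): drop {have(k2)}, keep {locked(d_hall_lab), locked(d_lab_bay)}, require {at(hall), key_at(k2,hall)}
    → {at(hall), key_at(k2,hall), locked(d_hall_lab), locked(d_lab_bay)}

== RESULT ==
["at(hall)", "key_at(k2,hall)", "locked(d_hall_lab)", "locked(d_lab_bay)"]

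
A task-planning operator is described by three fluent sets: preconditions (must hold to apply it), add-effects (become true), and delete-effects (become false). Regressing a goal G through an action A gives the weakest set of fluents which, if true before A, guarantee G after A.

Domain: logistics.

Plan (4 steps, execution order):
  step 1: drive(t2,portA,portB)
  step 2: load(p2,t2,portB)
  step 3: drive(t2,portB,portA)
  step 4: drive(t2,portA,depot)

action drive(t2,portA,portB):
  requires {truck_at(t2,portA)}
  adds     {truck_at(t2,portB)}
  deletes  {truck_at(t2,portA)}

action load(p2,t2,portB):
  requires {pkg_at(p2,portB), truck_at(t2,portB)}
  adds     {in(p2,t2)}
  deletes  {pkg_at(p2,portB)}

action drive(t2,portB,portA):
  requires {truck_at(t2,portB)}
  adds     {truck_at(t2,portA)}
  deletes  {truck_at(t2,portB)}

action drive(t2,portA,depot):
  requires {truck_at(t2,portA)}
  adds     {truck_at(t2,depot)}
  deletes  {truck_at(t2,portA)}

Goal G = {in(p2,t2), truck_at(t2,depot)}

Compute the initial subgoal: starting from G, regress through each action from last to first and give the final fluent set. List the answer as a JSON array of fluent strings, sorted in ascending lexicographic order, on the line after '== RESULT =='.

Regress step by step:
  through step 4 (drive(t2,portA,depot)): drop {truck_at(t2,depot)}, keep {in(p2,t2)}, require {truck_at(t2,portA)}
    → {in(p2,t2), truck_at(t2,portA)}
  through step 3 (drive(t2,portB,portA)): drop {truck_at(t2,portA)}, keep {in(p2,t2)}, require {truck_at(t2,portB)}
    → {in(p2,t2), truck_at(t2,portB)}
  through step 2 (load(p2,t2,portB)): drop {in(p2,t2)}, keep {truck_at(t2,portB)}, require {pkg_at(p2,portB), truck_at(t2,portB)}
    → {pkg_at(p2,portB), truck_at(t2,portB)}
  through step 1 (drive(t2,portA,portB)): drop {truck_at(t2,portB)}, keep {pkg_at(p2,portB)}, require {truck_at(t2,portA)}
    → {pkg_at(p2,portB), truck_at(t2,portA)}

== RESULT ==
["pkg_at(p2,portB)", "truck_at(t2,portA)"]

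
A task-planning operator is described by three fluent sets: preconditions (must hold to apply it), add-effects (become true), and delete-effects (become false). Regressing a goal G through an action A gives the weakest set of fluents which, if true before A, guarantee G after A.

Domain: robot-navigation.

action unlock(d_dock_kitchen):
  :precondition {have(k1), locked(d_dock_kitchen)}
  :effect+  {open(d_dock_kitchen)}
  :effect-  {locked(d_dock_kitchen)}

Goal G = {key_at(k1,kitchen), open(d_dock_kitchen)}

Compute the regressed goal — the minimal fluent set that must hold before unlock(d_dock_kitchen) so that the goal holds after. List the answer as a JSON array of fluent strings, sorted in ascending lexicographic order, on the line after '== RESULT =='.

Compute (G \ add) ∪ pre:
  G ∩ del = {}  (empty — regression defined)
  G \ add = {key_at(k1,kitchen), open(d_dock_kitchen)} \ {open(d_dock_kitchen)} = {key_at(k1,kitchen)}
  ∪ pre   = {key_at(k1,kitchen)} ∪ {have(k1), locked(d_dock_kitchen)}
          = {have(k1), key_at(k1,kitchen), locked(d_dock_kitchen)}

== RESULT ==
["have(k1)", "key_at(k1,kitchen)", "locked(d_dock_kitchen)"]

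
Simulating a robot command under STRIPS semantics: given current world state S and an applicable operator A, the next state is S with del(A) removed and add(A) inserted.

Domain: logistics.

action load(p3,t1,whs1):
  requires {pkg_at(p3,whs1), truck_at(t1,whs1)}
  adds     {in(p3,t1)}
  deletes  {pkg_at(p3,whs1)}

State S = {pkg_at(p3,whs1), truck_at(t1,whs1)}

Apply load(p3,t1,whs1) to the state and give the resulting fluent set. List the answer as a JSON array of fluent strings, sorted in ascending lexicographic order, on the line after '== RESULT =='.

Compute (S \ del) ∪ add:
  pre ⊆ S: {pkg_at(p3,whs1), truck_at(t1,whs1)} ⊆ S  — applicable
  S \ del = {truck_at(t1,whs1)}
  ∪ add   = {in(p3,t1), truck_at(t1,whs1)}

== RESULT ==
["in(p3,t1)", "truck_at(t1,whs1)"]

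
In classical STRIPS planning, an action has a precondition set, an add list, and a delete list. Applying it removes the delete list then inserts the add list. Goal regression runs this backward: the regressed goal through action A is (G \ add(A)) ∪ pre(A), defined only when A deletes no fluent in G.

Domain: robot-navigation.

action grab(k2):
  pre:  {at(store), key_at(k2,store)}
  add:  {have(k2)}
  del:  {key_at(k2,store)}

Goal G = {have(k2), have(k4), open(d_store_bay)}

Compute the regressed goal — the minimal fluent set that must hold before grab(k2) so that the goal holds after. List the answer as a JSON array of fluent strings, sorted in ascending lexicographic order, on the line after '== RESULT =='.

Regress:
  G ∩ del = {}  (empty — regression defined)
  G \ add = {have(k2), have(k4), open(d_store_bay)} \ {have(k2)} = {have(k4), open(d_store_bay)}
  ∪ pre   = {have(k4), open(d_store_bay)} ∪ {at(store), key_at(k2,store)}
          = {at(store), have(k4), key_at(k2,store), open(d_store_bay)}

== RESULT ==
["at(store)", "have(k4)", "key_at(k2,store)", "open(d_store_bay)"]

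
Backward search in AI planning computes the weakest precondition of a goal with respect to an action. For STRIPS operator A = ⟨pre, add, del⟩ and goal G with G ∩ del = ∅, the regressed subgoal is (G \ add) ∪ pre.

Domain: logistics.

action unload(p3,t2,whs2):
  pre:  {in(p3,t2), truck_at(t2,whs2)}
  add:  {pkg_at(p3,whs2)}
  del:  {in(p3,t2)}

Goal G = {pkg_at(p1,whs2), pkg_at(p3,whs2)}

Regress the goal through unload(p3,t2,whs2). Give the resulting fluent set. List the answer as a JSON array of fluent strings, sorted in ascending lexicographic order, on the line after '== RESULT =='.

Regress:
  G ∩ del = {}  (empty — regression defined)
  G \ add = {pkg_at(p1,whs2), pkg_at(p3,whs2)} \ {pkg_at(p3,whs2)} = {pkg_at(p1,whs2)}
  ∪ pre   = {pkg_at(p1,whs2)} ∪ {in(p3,t2), truck_at(t2,whs2)}
          = {in(p3,t2), pkg_at(p1,whs2), truck_at(t2,whs2)}

== RESULT ==
["in(p3,t2)", "pkg_at(p1,whs2)", "truck_at(t2,whs2)"]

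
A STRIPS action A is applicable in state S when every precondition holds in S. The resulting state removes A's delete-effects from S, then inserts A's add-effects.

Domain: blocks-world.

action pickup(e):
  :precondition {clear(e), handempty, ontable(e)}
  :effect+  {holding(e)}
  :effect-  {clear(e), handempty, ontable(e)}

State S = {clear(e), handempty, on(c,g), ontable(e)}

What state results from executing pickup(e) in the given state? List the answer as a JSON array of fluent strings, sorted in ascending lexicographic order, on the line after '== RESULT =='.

Progress:
  pre ⊆ S: {clear(e), handempty, ontable(e)} ⊆ S  — applicable
  S \ del = {on(c,g)}
  ∪ add   = {holding(e), on(c,g)}

== RESULT ==
["holding(e)", "on(c,g)"]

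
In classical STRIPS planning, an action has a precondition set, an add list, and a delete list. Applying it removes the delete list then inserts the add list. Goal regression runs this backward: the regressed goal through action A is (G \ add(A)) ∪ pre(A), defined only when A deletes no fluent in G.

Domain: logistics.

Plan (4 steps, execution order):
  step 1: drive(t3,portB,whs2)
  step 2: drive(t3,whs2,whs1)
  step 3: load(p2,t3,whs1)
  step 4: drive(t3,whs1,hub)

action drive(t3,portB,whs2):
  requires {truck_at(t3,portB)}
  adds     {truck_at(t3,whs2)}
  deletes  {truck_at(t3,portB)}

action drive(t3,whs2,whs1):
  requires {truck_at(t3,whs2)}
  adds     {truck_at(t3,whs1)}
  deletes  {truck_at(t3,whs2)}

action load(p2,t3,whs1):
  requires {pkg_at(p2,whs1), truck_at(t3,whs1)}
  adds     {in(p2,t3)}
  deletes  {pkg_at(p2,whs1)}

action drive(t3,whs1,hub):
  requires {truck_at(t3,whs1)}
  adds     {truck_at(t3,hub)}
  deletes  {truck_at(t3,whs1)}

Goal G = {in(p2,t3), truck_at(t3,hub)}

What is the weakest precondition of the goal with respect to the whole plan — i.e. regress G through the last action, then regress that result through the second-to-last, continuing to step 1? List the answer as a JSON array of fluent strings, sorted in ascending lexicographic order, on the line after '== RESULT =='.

Work backward from the goal:
  through step 4 (drive(t3,whs1,hub)): drop {truck_at(t3,hub)}, keep {in(p2,t3)}, require {truck_at(t3,whs1)}
    → {in(p2,t3), truck_at(t3,whs1)}
  through step 3 (load(p2,t3,whs1)): drop {in(p2,t3)}, keep {truck_at(t3,whs1)}, require {pkg_at(p2,whs1), truck_at(t3,whs1)}
    → {pkg_at(p2,whs1), truck_at(t3,whs1)}
  through step 2 (drive(t3,whs2,whs1)): drop {truck_at(t3,whs1)}, keep {pkg_at(p2,whs1)}, require {truck_at(t3,whs2)}
    → {pkg_at(p2,whs1), truck_at(t3,whs2)}
  through step 1 (drive(t3,portB,whs2)): drop {truck_at(t3,whs2)}, keep {pkg_at(p2,whs1)}, require {truck_at(t3,portB)}
    → {pkg_at(p2,whs1), truck_at(t3,portB)}

== RESULT ==
["pkg_at(p2,whs1)", "truck_at(t3,portB)"]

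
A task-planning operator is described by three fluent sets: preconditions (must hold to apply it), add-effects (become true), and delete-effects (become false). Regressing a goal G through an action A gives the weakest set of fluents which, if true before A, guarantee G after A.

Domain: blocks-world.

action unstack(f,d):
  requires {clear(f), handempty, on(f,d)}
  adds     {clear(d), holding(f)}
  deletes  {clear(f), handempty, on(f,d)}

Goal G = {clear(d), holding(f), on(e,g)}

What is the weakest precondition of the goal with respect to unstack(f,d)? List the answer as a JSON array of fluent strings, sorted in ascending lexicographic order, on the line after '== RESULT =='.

Compute (G \ add) ∪ pre:
  G ∩ del = {}  (empty — regression defined)
  G \ add = {clear(d), holding(f), on(e,g)} \ {clear(d), holding(f)} = {on(e,g)}
  ∪ pre   = {on(e,g)} ∪ {clear(f), handempty, on(f,d)}
          = {clear(f), handempty, on(e,g), on(f,d)}

== RESULT ==
["clear(f)", "handempty", "on(e,g)", "on(f,d)"]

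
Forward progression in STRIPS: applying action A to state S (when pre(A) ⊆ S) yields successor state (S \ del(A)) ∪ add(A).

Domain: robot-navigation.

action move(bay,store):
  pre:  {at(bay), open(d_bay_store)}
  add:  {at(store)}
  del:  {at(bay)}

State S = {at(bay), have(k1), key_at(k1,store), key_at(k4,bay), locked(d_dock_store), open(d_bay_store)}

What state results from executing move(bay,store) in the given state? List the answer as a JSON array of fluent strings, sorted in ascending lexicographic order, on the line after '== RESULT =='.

Progress:
  pre ⊆ S: {at(bay), open(d_bay_store)} ⊆ S  — applicable
  S \ del = {have(k1), key_at(k1,store), key_at(k4,bay), locked(d_dock_store), open(d_bay_store)}
  ∪ add   = {at(store), have(k1), key_at(k1,store), key_at(k4,bay), locked(d_dock_store), open(d_bay_store)}

== RESULT ==
["at(store)", "have(k1)", "key_at(k1,store)", "key_at(k4,bay)", "locked(d_dock_store)", "open(d_bay_store)"]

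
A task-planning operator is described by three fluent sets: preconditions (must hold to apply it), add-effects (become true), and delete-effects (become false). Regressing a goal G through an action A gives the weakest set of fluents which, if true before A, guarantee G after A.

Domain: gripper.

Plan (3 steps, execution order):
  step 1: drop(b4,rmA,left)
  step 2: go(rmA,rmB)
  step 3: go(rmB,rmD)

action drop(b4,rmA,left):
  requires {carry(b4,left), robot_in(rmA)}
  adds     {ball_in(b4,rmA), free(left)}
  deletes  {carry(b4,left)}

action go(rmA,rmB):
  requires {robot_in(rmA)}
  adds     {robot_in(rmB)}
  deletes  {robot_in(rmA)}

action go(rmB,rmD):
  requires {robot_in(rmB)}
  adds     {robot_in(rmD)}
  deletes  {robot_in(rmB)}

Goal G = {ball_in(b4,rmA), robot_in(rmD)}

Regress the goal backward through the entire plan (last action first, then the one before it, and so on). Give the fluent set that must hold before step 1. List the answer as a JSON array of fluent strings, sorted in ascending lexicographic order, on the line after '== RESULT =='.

Regress step by step:
  through step 3 (go(rmB,rmD)): drop {robot_in(rmD)}, keep {ball_in(b4,rmA)}, require {robot_in(rmB)}
    → {ball_in(b4,rmA), robot_in(rmB)}
  through step 2 (go(rmA,rmB)): drop {robot_in(rmB)}, keep {ball_in(b4,rmA)}, require {robot_in(rmA)}
    → {ball_in(b4,rmA), robot_in(rmA)}
  through step 1 (drop(b4,rmA,left)): drop {ball_in(b4,rmA)}, keep {robot_in(rmA)}, require {carry(b4,left), robot_in(rmA)}
    → {carry(b4,left), robot_in(rmA)}

== RESULT ==
["carry(b4,left)", "robot_in(rmA)"]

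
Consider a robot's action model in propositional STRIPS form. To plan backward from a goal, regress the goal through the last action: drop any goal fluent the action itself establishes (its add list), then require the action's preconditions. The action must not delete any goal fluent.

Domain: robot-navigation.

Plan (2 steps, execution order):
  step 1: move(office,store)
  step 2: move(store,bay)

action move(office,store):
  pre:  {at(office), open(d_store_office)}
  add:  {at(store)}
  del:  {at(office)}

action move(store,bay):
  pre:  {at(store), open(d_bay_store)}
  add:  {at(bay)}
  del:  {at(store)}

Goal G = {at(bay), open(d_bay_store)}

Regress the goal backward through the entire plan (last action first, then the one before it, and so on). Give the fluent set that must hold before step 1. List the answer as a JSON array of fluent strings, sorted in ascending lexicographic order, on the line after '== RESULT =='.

Work backward from the goal:
  through step 2 (move(store,bay)): drop {at(bay)}, keep {open(d_bay_store)}, require {at(store), open(d_bay_store)}
    → {at(store), open(d_bay_store)}
  through step 1 (move(office,store)): drop {at(store)}, keep {open(d_bay_store)}, require {at(office), open(d_store_office)}
    → {at(office), open(d_bay_store), open(d_store_office)}

== RESULT ==
["at(office)", "open(d_bay_store)", "open(d_store_office)"]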